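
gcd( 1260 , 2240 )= 140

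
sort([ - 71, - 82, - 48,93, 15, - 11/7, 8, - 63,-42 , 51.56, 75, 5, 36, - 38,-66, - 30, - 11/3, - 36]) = [ - 82, - 71, - 66, - 63, - 48, - 42,-38,-36, - 30, - 11/3,  -  11/7, 5,  8, 15,36, 51.56, 75, 93 ]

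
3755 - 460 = 3295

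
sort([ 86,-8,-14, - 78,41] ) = [-78, - 14,-8,41,86] 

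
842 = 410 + 432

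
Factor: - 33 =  - 3^1*  11^1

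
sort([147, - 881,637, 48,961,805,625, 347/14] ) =[ - 881,347/14, 48, 147,625,  637,805,961]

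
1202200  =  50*24044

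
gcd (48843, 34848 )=9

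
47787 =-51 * (- 937)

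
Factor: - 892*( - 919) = 819748 = 2^2* 223^1*919^1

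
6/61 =6/61 = 0.10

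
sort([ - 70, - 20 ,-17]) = [ - 70 ,  -  20,  -  17] 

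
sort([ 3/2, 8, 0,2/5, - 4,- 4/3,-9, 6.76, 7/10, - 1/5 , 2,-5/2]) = [ - 9, - 4, - 5/2, - 4/3, - 1/5,0,  2/5, 7/10, 3/2, 2, 6.76,8]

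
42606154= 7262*5867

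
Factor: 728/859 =2^3*7^1 *13^1*859^( - 1 )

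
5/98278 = 5/98278 = 0.00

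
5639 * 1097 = 6185983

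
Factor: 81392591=7^1*73^1*149^1* 1069^1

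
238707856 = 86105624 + 152602232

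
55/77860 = 11/15572  =  0.00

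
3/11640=1/3880 = 0.00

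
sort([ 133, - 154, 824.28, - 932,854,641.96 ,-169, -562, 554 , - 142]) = [ - 932, - 562, - 169, - 154, -142,133,554,641.96,824.28,854]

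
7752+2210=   9962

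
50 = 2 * 25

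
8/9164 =2/2291=0.00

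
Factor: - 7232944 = -2^4*43^1 * 10513^1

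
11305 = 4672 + 6633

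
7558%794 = 412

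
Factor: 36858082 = 2^1*79^1*233279^1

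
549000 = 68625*8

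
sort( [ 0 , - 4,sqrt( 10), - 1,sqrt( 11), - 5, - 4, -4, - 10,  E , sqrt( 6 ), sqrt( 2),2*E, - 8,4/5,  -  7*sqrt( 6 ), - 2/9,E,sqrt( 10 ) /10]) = [ - 7* sqrt( 6 ), - 10, - 8, - 5, - 4 , - 4,-4, - 1, - 2/9, 0, sqrt ( 10)/10, 4/5, sqrt( 2), sqrt( 6),E,E, sqrt(10),sqrt( 11 ), 2*E]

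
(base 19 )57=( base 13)7b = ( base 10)102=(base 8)146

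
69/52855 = 69/52855 = 0.00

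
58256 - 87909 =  - 29653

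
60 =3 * 20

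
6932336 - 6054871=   877465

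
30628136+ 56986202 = 87614338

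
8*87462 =699696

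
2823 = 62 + 2761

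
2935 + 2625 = 5560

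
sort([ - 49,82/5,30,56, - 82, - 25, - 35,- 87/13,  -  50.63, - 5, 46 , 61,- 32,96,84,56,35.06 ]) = [ - 82, - 50.63, - 49, - 35,- 32,-25, - 87/13 , - 5, 82/5, 30, 35.06, 46,56, 56,61,84,  96 ]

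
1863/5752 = 1863/5752 = 0.32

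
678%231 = 216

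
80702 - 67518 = 13184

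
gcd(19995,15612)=3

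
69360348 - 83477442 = -14117094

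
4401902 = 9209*478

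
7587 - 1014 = 6573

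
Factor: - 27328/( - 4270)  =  2^5*5^( -1 ) = 32/5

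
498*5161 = 2570178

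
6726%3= 0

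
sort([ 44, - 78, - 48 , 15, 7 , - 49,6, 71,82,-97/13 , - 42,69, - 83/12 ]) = [  -  78, - 49,  -  48, - 42, - 97/13, - 83/12 , 6,  7, 15,44,69,71,82 ] 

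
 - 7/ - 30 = 7/30 = 0.23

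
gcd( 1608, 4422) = 402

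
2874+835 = 3709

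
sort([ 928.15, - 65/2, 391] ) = [ - 65/2, 391, 928.15] 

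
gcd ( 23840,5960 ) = 5960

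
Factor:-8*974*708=  -  5516736 = - 2^6*3^1*59^1*487^1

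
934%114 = 22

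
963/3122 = 963/3122= 0.31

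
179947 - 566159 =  - 386212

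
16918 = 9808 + 7110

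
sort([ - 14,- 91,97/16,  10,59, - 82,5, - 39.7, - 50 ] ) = [ - 91 , - 82, - 50, - 39.7, - 14,  5,97/16, 10,  59]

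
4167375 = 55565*75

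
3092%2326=766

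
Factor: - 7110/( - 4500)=79/50 = 2^ ( - 1) * 5^(  -  2)*79^1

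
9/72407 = 9/72407 = 0.00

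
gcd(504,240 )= 24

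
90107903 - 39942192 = 50165711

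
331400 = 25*13256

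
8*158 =1264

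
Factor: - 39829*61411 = -2445938719 = - 7^1*31^1*283^1*39829^1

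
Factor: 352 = 2^5*11^1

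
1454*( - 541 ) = - 786614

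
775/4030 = 5/26 = 0.19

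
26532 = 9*2948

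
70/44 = 1 +13/22 = 1.59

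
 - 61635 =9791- 71426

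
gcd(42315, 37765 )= 455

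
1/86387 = 1/86387 = 0.00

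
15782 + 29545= 45327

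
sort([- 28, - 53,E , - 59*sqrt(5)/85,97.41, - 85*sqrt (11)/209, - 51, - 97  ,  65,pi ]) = [ - 97,-53, - 51, - 28,-59 * sqrt( 5) /85, - 85*sqrt(11)/209,E,pi,  65,  97.41 ]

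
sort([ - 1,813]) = [ - 1,813 ]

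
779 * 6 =4674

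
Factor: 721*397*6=2^1*3^1*7^1*103^1*397^1 = 1717422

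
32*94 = 3008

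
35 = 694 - 659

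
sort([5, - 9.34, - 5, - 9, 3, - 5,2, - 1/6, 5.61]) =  [ - 9.34, - 9, - 5, - 5, - 1/6,2, 3, 5,5.61 ]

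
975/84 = 11  +  17/28 = 11.61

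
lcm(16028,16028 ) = 16028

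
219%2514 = 219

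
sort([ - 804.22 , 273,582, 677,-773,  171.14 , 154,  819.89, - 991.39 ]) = [ - 991.39, - 804.22, - 773,154, 171.14,  273, 582,  677, 819.89 ]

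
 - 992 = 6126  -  7118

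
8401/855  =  8401/855  =  9.83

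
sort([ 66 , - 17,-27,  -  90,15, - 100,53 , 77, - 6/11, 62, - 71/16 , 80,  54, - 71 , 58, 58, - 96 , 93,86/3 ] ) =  [ - 100, - 96, - 90, - 71, - 27, - 17, - 71/16, - 6/11, 15, 86/3, 53, 54,58,  58,62,66,77, 80,93]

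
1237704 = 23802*52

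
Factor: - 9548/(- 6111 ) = 1364/873=2^2 * 3^( - 2)*11^1*31^1*97^( -1 ) 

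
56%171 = 56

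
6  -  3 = 3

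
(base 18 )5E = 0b1101000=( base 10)104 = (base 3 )10212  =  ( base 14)76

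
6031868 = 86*70138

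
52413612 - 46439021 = 5974591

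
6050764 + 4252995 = 10303759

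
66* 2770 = 182820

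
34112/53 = 643  +  33/53= 643.62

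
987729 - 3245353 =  - 2257624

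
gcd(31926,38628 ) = 6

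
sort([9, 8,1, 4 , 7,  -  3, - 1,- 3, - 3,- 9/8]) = [  -  3, - 3, - 3, - 9/8, - 1, 1 , 4, 7, 8, 9]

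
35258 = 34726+532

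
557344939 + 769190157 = 1326535096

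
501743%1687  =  704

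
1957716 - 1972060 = - 14344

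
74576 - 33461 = 41115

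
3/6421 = 3/6421 = 0.00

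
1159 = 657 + 502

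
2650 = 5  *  530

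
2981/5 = 2981/5 = 596.20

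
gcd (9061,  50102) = 533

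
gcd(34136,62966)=2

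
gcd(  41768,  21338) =454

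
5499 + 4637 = 10136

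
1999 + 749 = 2748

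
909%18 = 9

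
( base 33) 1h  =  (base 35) 1F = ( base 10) 50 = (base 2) 110010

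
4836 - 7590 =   -  2754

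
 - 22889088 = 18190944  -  41080032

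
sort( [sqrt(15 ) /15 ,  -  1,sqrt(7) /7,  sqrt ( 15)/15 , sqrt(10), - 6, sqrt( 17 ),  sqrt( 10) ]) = [-6,  -  1, sqrt( 15)/15,sqrt( 15)/15,  sqrt(7 ) /7,sqrt (10),sqrt(10), sqrt( 17) ]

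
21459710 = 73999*290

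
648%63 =18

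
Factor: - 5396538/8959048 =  - 385467/639932 = - 2^( - 2)*3^1*157^( - 1)*1019^( - 1 )*128489^1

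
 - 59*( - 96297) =5681523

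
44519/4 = 44519/4 = 11129.75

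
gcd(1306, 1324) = 2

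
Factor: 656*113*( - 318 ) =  - 23572704 = - 2^5* 3^1*41^1 * 53^1*113^1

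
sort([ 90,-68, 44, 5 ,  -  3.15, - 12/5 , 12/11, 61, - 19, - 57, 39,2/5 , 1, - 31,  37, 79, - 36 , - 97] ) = [ - 97, - 68, - 57,-36, - 31, - 19, - 3.15, - 12/5, 2/5,1,12/11,5, 37, 39,  44, 61, 79, 90 ] 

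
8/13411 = 8/13411 = 0.00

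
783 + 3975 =4758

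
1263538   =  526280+737258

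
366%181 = 4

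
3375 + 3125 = 6500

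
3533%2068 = 1465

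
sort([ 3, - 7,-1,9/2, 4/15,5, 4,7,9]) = [- 7,-1, 4/15, 3,  4,  9/2, 5,7 , 9] 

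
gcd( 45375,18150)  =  9075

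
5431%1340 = 71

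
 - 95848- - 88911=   -6937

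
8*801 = 6408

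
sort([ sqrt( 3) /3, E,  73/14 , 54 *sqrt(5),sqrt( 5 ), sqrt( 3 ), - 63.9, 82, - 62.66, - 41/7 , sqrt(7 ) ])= [ - 63.9,-62.66, - 41/7,sqrt(3 )/3,  sqrt(3),sqrt(5 ),sqrt(7),  E,  73/14, 82,54*sqrt(5 )] 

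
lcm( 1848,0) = 0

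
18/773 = 18/773 = 0.02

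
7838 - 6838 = 1000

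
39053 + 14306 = 53359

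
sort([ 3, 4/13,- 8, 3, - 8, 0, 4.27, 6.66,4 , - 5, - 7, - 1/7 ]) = [ - 8 , - 8,-7 , - 5, - 1/7 , 0 , 4/13 , 3 , 3,  4, 4.27, 6.66 ]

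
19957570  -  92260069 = -72302499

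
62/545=62/545 = 0.11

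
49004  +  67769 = 116773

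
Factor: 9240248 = 2^3*17^1*67943^1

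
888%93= 51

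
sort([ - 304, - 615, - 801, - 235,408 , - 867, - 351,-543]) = [ - 867 , - 801, - 615,  -  543, - 351, - 304, - 235,  408] 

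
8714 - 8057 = 657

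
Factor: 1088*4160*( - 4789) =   -  21675397120 = - 2^12*5^1*13^1*17^1*4789^1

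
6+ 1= 7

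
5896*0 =0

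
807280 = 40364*20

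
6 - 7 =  - 1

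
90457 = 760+89697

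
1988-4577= -2589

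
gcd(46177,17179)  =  1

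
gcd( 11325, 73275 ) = 75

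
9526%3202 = 3122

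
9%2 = 1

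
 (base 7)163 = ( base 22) 46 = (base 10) 94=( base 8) 136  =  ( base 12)7a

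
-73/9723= - 73/9723=- 0.01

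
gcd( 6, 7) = 1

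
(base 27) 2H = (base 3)2122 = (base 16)47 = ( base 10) 71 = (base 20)3b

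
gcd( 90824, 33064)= 8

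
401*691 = 277091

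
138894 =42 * 3307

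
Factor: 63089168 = 2^4*773^1*  5101^1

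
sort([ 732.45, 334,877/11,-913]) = [ - 913, 877/11,334,  732.45 ]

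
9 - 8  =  1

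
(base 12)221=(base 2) 100111001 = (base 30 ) AD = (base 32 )9P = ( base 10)313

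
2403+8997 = 11400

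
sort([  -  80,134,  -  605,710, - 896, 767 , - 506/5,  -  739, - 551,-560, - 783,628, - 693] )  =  [  -  896, - 783, - 739, - 693, - 605, - 560, - 551, - 506/5, - 80, 134, 628,710,767]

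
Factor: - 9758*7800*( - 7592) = 2^7*3^1*5^2*7^1*13^2*17^1*41^1*73^1 = 577845340800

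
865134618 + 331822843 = 1196957461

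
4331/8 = 541 + 3/8 = 541.38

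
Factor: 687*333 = 228771 = 3^3*37^1*229^1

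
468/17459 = 36/1343  =  0.03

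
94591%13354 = 1113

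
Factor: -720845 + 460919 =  - 259926 =- 2^1*3^1*43321^1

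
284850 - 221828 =63022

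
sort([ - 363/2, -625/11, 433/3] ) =[ - 363/2,-625/11,433/3 ]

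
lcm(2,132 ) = 132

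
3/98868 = 1/32956  =  0.00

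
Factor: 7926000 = 2^4*3^1*5^3*1321^1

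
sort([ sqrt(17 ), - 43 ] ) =[ - 43,sqrt( 17 ) ]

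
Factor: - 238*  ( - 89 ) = 2^1*7^1 * 17^1*89^1=21182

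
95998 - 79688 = 16310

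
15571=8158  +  7413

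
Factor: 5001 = 3^1*1667^1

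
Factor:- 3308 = -2^2*827^1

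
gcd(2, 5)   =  1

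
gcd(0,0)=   0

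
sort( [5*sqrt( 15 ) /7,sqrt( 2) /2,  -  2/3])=[ -2/3,  sqrt(2) /2,5*sqrt(15) /7]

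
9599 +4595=14194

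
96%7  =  5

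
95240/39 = 2442 + 2/39 =2442.05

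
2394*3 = 7182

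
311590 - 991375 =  - 679785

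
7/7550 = 7/7550 = 0.00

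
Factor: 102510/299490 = 3^1*17^1*149^(-1 ) = 51/149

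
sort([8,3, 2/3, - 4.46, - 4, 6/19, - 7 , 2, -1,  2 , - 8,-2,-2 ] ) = [ - 8 , - 7, - 4.46, - 4, - 2,-2, - 1, 6/19,2/3, 2, 2, 3, 8 ] 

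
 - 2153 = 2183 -4336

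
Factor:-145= -5^1 * 29^1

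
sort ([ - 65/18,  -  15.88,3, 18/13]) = [ - 15.88, - 65/18, 18/13,3]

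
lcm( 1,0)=0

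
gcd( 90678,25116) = 42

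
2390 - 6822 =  - 4432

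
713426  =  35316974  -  34603548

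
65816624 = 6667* 9872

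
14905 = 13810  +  1095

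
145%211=145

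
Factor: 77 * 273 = 21021 =3^1*7^2*11^1*13^1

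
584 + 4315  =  4899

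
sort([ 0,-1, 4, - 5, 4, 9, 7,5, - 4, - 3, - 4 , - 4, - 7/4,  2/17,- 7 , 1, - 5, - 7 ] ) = [  -  7,  -  7, - 5, - 5, - 4, - 4 , - 4,-3, - 7/4, - 1,0,2/17, 1, 4, 4 , 5, 7,9]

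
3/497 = 3/497 = 0.01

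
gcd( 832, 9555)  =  13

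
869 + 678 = 1547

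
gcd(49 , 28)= 7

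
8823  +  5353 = 14176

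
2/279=2/279 = 0.01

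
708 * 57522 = 40725576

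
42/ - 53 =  - 42/53 = -0.79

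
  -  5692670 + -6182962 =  - 11875632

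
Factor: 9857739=3^1*17^1* 283^1 * 683^1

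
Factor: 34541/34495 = 5^ ( - 1 ) * 13^1*2657^1*6899^( - 1 ) 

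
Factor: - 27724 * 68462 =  - 1898040488 = -2^3 * 29^1*239^1 * 34231^1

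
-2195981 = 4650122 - 6846103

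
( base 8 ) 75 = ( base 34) 1r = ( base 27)27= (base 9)67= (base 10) 61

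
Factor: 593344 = 2^6*73^1* 127^1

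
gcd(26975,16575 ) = 325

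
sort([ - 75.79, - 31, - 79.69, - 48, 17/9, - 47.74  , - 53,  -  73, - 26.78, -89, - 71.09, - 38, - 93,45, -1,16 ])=[ - 93, - 89, - 79.69,-75.79 , - 73, - 71.09, - 53 , - 48, - 47.74, - 38, - 31, - 26.78, - 1, 17/9, 16,45] 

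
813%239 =96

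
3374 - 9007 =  - 5633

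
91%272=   91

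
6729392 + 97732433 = 104461825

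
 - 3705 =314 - 4019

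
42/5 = 42/5 = 8.40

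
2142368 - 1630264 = 512104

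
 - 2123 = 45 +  - 2168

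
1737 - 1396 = 341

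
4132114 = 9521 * 434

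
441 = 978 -537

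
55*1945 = 106975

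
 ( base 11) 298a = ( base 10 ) 3849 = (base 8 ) 7411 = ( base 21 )8f6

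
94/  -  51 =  - 2+8/51 = - 1.84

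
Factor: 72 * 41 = 2952 = 2^3 * 3^2 * 41^1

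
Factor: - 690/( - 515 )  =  2^1*3^1*23^1*103^( - 1 ) =138/103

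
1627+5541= 7168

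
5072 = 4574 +498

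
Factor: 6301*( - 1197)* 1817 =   -  13704353649 = - 3^2  *  7^1 * 19^1  *23^1*79^1*6301^1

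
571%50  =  21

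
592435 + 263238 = 855673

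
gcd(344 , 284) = 4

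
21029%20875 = 154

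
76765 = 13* 5905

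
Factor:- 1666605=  - 3^1*5^1 * 137^1*  811^1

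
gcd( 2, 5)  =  1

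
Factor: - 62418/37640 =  - 2^( - 2)* 3^1*5^( - 1)*101^1*103^1*941^( - 1) =- 31209/18820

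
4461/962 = 4 + 613/962  =  4.64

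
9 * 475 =4275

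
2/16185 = 2/16185=0.00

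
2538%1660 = 878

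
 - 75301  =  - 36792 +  - 38509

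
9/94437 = 1/10493 = 0.00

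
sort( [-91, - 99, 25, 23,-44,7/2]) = [ - 99, - 91 ,- 44,7/2, 23,25 ] 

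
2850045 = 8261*345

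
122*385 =46970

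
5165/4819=5165/4819 = 1.07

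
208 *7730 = 1607840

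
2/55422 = 1/27711= 0.00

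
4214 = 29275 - 25061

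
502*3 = 1506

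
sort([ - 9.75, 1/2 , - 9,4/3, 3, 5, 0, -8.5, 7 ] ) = [ - 9.75,-9, - 8.5, 0, 1/2, 4/3, 3, 5, 7] 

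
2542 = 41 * 62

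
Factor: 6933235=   5^1*23^1*60289^1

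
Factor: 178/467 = 2^1*89^1*467^ (- 1) 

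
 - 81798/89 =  - 81798/89 = - 919.08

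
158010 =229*690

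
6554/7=936 + 2/7= 936.29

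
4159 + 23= 4182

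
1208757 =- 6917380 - -8126137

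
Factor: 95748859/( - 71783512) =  - 2^ ( - 3) * 37^1 * 43^ ( - 1)*521^1*  4967^1*208673^ (-1) 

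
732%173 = 40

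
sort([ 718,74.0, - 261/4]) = [ - 261/4,  74.0, 718] 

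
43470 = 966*45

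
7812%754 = 272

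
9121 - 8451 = 670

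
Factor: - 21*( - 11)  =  3^1*7^1*11^1 = 231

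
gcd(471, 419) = 1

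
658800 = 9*73200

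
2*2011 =4022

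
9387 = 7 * 1341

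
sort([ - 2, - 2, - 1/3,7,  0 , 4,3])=[ - 2 , - 2,-1/3 , 0, 3, 4, 7]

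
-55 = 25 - 80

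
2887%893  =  208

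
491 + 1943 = 2434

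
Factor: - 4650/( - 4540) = 2^( - 1 )*3^1*5^1 * 31^1*227^(-1 ) = 465/454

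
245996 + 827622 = 1073618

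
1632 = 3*544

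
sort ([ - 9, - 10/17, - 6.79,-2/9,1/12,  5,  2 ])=[ - 9,-6.79,-10/17, - 2/9, 1/12, 2 , 5]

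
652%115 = 77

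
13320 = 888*15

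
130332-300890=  - 170558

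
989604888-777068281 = 212536607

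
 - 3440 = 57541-60981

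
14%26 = 14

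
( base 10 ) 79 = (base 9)87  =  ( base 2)1001111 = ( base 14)59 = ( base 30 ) 2j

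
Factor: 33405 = 3^1*5^1*17^1*131^1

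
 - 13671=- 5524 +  - 8147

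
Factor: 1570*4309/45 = 2^1*3^( - 2 ) * 31^1*139^1*157^1 = 1353026/9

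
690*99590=68717100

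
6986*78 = 544908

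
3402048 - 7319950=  - 3917902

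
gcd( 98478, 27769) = 1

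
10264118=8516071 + 1748047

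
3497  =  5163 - 1666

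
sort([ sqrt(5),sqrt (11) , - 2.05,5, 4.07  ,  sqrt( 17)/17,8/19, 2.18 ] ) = [ - 2.05,sqrt (17 ) /17,8/19 , 2.18, sqrt ( 5),sqrt(11 ),4.07,5]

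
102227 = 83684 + 18543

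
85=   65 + 20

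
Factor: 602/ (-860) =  - 2^(-1)*5^( - 1)*7^1 = - 7/10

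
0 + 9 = 9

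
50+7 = 57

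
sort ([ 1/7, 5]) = [1/7,5]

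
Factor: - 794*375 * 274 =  - 81583500 = - 2^2*3^1 *5^3*137^1 * 397^1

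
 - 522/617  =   - 1  +  95/617 = -  0.85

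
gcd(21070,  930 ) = 10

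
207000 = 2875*72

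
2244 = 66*34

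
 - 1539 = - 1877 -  - 338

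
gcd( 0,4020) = 4020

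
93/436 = 93/436= 0.21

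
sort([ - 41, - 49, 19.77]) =[ - 49, - 41,19.77]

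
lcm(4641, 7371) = 125307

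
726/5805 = 242/1935=0.13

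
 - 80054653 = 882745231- 962799884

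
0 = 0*8970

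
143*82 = 11726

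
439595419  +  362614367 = 802209786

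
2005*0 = 0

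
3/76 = 3/76 = 0.04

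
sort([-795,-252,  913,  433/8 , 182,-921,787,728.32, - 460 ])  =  [ - 921, - 795, - 460, - 252, 433/8,182, 728.32,  787,913] 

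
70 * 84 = 5880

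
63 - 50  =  13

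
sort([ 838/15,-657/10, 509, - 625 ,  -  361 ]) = [-625, - 361, - 657/10, 838/15,509]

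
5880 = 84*70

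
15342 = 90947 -75605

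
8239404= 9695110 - 1455706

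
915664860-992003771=-76338911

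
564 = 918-354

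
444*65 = 28860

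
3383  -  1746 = 1637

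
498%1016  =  498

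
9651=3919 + 5732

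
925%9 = 7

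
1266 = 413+853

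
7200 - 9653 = -2453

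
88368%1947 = 753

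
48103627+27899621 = 76003248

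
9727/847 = 11 + 410/847= 11.48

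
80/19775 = 16/3955 = 0.00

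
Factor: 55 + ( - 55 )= 0 =0^1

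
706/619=1 + 87/619 = 1.14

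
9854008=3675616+6178392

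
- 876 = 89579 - 90455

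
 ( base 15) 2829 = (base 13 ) 3ba9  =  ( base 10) 8589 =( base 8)20615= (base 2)10000110001101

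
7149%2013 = 1110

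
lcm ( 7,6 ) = 42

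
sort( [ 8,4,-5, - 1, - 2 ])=[ - 5,-2, - 1 , 4,8] 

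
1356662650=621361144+735301506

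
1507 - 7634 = - 6127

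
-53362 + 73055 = 19693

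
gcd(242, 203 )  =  1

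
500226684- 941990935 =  - 441764251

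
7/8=7/8 = 0.88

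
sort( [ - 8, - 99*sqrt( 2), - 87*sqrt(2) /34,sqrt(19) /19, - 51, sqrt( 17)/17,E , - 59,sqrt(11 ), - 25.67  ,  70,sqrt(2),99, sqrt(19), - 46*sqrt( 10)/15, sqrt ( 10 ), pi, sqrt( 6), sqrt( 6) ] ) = [ - 99*sqrt(2 ), - 59 ,-51, - 25.67, - 46*sqrt( 10)/15, - 8, - 87*sqrt(2 ) /34 , sqrt (19)/19,  sqrt ( 17)/17, sqrt( 2 ) , sqrt(6 ),sqrt( 6 ), E,pi,sqrt( 10), sqrt(11),sqrt(19),70, 99 ] 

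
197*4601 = 906397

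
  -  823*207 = -170361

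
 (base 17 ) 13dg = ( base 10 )6017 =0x1781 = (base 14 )229b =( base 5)143032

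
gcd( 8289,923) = 1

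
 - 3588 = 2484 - 6072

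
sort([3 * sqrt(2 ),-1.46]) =[ - 1.46, 3 * sqrt( 2 )]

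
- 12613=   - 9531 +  - 3082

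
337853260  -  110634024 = 227219236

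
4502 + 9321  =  13823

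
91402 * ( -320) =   -  29248640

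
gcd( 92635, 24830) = 955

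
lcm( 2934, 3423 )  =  20538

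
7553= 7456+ 97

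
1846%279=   172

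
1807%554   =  145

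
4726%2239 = 248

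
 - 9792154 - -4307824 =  -5484330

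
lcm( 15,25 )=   75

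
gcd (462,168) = 42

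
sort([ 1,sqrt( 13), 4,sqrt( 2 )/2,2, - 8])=[ - 8,sqrt( 2 )/2, 1,  2, sqrt (13 ),4] 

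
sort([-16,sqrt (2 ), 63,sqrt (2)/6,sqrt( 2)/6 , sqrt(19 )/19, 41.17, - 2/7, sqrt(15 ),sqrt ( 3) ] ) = [ - 16, - 2/7, sqrt( 19)/19, sqrt( 2 ) /6, sqrt( 2 )/6,sqrt( 2),sqrt( 3 ), sqrt( 15),41.17,63] 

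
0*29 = 0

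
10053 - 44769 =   -  34716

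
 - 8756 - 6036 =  - 14792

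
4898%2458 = 2440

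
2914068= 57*51124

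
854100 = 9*94900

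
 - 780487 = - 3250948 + 2470461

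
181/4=45  +  1/4 = 45.25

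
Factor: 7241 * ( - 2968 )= -2^3*7^1*13^1 * 53^1*557^1= - 21491288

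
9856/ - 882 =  - 704/63 = - 11.17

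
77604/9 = 25868/3 = 8622.67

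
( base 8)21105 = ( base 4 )2021011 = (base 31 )940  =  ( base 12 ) 50b1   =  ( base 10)8773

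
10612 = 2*5306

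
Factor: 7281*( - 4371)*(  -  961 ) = 3^3 * 31^3*47^1*809^1 = 30584066211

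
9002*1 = 9002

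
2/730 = 1/365= 0.00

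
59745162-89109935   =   - 29364773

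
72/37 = 72/37 = 1.95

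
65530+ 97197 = 162727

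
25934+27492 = 53426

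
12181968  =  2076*5868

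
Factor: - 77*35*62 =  - 2^1*5^1*7^2*11^1*31^1 = - 167090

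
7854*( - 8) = -62832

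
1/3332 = 1/3332=0.00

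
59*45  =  2655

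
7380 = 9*820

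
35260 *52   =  1833520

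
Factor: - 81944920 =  - 2^3*5^1*337^1*6079^1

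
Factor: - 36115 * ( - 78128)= 2821592720=2^4*5^1*19^1*31^1*233^1 * 257^1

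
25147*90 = 2263230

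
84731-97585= - 12854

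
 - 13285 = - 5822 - 7463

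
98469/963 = 102+ 27/107 =102.25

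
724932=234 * 3098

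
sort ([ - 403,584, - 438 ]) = [ - 438,-403,  584] 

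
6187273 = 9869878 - 3682605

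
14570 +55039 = 69609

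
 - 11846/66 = -180 + 17/33=-179.48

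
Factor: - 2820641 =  - 2820641^1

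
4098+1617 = 5715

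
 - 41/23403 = - 41/23403= - 0.00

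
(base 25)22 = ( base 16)34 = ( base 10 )52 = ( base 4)310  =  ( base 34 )1i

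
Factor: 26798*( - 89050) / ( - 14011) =2386361900/14011 = 2^2 * 5^2*13^1 * 137^1 * 13399^1*14011^( - 1) 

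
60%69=60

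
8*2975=23800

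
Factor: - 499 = - 499^1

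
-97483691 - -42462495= - 55021196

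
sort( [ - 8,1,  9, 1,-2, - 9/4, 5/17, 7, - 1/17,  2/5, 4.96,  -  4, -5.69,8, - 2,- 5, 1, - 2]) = [ - 8, - 5.69,-5, - 4, - 9/4 , -2 , - 2, - 2, - 1/17, 5/17, 2/5, 1,1,1, 4.96,  7, 8, 9 ] 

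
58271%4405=1006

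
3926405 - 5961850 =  - 2035445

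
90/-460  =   - 9/46 = - 0.20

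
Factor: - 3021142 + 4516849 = 3^1*79^1*6311^1  =  1495707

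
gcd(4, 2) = 2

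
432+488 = 920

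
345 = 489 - 144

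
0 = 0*644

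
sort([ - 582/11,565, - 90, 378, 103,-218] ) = [ - 218, - 90, - 582/11,103,  378,565 ] 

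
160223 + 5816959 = 5977182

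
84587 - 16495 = 68092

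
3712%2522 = 1190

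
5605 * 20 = 112100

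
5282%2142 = 998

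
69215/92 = 69215/92 = 752.34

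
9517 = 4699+4818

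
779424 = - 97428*(- 8)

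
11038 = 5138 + 5900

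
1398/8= 174 + 3/4  =  174.75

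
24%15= 9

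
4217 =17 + 4200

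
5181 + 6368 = 11549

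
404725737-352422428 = 52303309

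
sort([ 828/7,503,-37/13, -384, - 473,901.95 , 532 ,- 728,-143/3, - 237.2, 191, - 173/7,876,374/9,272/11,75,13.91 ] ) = [- 728, - 473, - 384, - 237.2,-143/3, -173/7, - 37/13 , 13.91, 272/11, 374/9 , 75, 828/7, 191,503,532,876, 901.95]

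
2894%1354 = 186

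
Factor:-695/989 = -5^1* 23^( - 1 )*43^ ( - 1)*139^1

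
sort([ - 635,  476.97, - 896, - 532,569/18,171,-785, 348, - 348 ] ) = [ - 896, - 785, - 635,-532,-348,569/18, 171,348,476.97]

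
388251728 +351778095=740029823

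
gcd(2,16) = 2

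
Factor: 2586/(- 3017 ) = -2^1*3^1*7^(  -  1 ) = -6/7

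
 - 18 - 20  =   - 38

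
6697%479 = 470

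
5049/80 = 5049/80 = 63.11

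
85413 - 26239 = 59174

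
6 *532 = 3192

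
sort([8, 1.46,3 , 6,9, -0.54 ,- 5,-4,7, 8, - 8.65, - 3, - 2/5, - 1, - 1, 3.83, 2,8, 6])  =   [ - 8.65, -5 , - 4,- 3, - 1, -1, - 0.54,  -  2/5 , 1.46,  2,3,  3.83,  6, 6,7, 8,  8, 8 , 9 ] 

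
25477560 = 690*36924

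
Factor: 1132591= 17^2 *3919^1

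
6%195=6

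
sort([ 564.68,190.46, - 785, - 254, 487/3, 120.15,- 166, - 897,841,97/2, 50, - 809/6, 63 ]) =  [ - 897, - 785, - 254, - 166, - 809/6, 97/2,  50, 63,120.15,487/3, 190.46, 564.68, 841 ]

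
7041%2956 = 1129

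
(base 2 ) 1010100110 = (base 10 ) 678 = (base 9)833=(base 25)123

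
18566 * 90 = 1670940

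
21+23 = 44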